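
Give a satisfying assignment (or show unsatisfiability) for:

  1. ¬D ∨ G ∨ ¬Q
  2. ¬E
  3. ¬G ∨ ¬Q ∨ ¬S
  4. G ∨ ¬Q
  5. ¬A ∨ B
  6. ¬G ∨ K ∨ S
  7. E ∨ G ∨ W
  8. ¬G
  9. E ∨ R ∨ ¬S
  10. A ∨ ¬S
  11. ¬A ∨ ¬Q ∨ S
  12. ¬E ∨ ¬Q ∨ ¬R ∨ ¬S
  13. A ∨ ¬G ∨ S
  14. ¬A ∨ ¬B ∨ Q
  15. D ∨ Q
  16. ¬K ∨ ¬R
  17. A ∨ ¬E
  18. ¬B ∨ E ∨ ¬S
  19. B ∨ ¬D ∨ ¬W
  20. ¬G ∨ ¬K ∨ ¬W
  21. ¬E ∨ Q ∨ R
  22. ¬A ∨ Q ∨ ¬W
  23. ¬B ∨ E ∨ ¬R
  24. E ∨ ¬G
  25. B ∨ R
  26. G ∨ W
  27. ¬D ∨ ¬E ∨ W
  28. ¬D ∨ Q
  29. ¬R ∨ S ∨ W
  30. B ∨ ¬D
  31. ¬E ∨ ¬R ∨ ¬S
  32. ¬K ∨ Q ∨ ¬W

Case E = True:
  Clause (¬E) is falsified — contradiction.
Case E = False:
  (¬G) forces G = False.
  (G ∨ ¬Q) forces Q = False.
  (E ∨ G ∨ W) forces W = True.
  (D ∨ Q) forces D = True.
  Clause (¬D ∨ Q) is falsified — contradiction.
Both cases fail, so the formula is unsatisfiable.

Unsatisfiable — no assignment works.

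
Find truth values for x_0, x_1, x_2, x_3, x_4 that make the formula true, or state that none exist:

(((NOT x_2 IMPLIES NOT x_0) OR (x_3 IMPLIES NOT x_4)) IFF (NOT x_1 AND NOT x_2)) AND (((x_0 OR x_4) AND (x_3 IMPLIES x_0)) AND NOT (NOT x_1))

x_0 = True, x_1 = True, x_2 = False, x_3 = True, x_4 = True

  ((NOT x_2 IMPLIES NOT x_0) OR (x_3 IMPLIES NOT x_4)) IFF (NOT x_1 AND NOT x_2) = True
    (NOT x_2 IMPLIES NOT x_0) OR (x_3 IMPLIES NOT x_4) = False
      NOT x_2 IMPLIES NOT x_0 = False
        NOT x_2 = True
        NOT x_0 = False
      x_3 IMPLIES NOT x_4 = False
        NOT x_4 = False
    NOT x_1 AND NOT x_2 = False
      NOT x_1 = False
      NOT x_2 = True
  ((x_0 OR x_4) AND (x_3 IMPLIES x_0)) AND NOT (NOT x_1) = True
    (x_0 OR x_4) AND (x_3 IMPLIES x_0) = True
      x_0 OR x_4 = True
      x_3 IMPLIES x_0 = True
    NOT (NOT x_1) = True
      NOT x_1 = False
Both conjuncts True, so the formula holds.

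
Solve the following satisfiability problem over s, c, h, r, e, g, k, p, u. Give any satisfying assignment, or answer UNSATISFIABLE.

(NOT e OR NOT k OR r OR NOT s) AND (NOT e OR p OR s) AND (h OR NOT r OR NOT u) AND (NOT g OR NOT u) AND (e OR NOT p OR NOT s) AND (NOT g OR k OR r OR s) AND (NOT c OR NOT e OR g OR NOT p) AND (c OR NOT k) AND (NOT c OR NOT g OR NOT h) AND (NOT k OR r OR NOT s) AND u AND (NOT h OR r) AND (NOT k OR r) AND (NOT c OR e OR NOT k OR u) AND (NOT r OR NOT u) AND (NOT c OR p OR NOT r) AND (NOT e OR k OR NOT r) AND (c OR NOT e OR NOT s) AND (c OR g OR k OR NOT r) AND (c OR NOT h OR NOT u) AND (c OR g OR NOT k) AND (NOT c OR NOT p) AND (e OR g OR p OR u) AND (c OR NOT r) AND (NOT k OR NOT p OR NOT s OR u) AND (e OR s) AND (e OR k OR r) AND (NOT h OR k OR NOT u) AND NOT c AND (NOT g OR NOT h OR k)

s = False, c = False, h = False, r = False, e = True, g = False, k = False, p = True, u = True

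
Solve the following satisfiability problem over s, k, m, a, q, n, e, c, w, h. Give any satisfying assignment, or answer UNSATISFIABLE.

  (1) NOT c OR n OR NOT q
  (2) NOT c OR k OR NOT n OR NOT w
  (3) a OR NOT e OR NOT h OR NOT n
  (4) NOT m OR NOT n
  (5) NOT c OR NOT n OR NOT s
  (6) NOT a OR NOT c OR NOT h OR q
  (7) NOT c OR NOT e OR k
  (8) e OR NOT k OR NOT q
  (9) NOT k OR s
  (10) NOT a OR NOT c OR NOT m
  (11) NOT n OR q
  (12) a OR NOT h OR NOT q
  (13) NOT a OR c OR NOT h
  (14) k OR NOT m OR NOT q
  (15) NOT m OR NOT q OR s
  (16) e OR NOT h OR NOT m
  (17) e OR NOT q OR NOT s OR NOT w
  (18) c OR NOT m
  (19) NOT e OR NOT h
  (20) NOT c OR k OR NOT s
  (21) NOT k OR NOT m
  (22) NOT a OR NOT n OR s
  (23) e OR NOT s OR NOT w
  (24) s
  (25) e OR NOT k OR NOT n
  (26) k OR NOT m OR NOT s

Unit clause (s) forces s = True.
Set k = False.
  then (NOT c OR k OR NOT s) forces c = False.
  then (k OR NOT m OR NOT s) forces m = False.
Set a = True.
  then (NOT a OR c OR NOT h) forces h = False.
Set q = True.
Set n = True.
Set e = True.
Set w = True.
All clauses satisfied.

s=T, k=F, m=F, a=T, q=T, n=T, e=T, c=F, w=T, h=F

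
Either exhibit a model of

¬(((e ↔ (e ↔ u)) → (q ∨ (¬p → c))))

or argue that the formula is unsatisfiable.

p=F, q=F, e=T, u=T, c=F

  ¬(((e ↔ (e ↔ u)) → (q ∨ (¬p → c)))) = True
    (e ↔ (e ↔ u)) → (q ∨ (¬p → c)) = False
      e ↔ (e ↔ u) = True
        e ↔ u = True
      q ∨ (¬p → c) = False
        ¬p → c = False
          ¬p = True
The formula evaluates to True.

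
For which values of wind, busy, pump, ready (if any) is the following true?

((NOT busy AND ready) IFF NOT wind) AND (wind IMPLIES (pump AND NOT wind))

wind=F, busy=F, pump=F, ready=T

  (NOT busy AND ready) IFF NOT wind = True
    NOT busy AND ready = True
      NOT busy = True
    NOT wind = True
  wind IMPLIES (pump AND NOT wind) = True
    pump AND NOT wind = False
      NOT wind = True
Both conjuncts True, so the formula holds.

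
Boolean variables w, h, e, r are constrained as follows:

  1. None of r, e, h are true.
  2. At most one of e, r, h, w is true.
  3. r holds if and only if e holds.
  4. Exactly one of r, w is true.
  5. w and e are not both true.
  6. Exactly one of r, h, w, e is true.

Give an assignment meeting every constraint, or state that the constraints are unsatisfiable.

w = True, h = False, e = False, r = False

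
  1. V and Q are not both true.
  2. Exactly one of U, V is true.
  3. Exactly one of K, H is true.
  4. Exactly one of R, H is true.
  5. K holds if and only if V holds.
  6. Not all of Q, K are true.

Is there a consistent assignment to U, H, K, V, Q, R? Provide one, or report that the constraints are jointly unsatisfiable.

U=T; H=T; K=F; V=F; Q=T; R=F

  (1) V=F, Q=T — not both ✓
  (2) {U, V}: 1 true — exactly one ✓
  (3) {K, H}: 1 true — exactly one ✓
  (4) {R, H}: 1 true — exactly one ✓
  (5) K=F, V=F — same ✓
  (6) {Q, K}: 1/2 true — not all ✓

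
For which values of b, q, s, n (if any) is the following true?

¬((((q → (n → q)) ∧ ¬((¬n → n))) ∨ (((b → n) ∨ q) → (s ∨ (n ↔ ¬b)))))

b: True, q: True, s: False, n: True

  ¬((((q → (n → q)) ∧ ¬((¬n → n))) ∨ (((b → n) ∨ q) → (s ∨ (n ↔ ¬b))))) = True
    ((q → (n → q)) ∧ ¬((¬n → n))) ∨ (((b → n) ∨ q) → (s ∨ (n ↔ ¬b))) = False
      (q → (n → q)) ∧ ¬((¬n → n)) = False
        q → (n → q) = True
          n → q = True
        ¬((¬n → n)) = False
          ¬n → n = True
            ¬n = False
      ((b → n) ∨ q) → (s ∨ (n ↔ ¬b)) = False
        (b → n) ∨ q = True
          b → n = True
        s ∨ (n ↔ ¬b) = False
          n ↔ ¬b = False
            ¬b = False
The formula evaluates to True.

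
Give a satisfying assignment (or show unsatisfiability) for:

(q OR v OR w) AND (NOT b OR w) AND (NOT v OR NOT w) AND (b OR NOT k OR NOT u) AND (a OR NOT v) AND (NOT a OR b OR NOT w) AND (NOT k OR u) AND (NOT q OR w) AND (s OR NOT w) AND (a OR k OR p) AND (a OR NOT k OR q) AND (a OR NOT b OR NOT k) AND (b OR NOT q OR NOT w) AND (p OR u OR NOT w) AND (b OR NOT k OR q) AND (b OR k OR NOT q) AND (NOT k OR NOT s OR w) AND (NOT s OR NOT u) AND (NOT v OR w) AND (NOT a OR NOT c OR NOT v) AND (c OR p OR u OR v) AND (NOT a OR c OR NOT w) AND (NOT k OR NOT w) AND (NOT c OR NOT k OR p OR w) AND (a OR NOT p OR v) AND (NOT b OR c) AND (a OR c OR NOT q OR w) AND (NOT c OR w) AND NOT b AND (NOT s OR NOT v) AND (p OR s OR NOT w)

No satisfying assignment exists.

Case a = True:
  (NOT b) forces b = False.
  (NOT a OR b OR NOT w) forces w = False.
  (NOT q OR w) forces q = False.
  (q OR v OR w) forces v = True.
  Clause (NOT v OR w) is falsified — contradiction.
Case a = False:
  (a OR NOT v) forces v = False.
  (a OR NOT p OR v) forces p = False.
  (a OR k OR p) forces k = True.
  (NOT k OR u) forces u = True.
  (b OR NOT k OR NOT u) forces b = True.
  Clause (a OR NOT b OR NOT k) is falsified — contradiction.
Both cases fail, so the formula is unsatisfiable.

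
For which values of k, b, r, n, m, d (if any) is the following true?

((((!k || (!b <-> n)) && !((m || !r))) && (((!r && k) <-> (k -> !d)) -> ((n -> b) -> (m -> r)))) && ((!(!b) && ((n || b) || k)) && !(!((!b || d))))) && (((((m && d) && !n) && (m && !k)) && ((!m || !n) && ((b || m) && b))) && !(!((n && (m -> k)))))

Case n = True: the conjunct !n is False.
Case n = False: the conjunct !(!((n && (m -> k)))) becomes !(!False) = False.
Both cases fail — unsatisfiable.

UNSATISFIABLE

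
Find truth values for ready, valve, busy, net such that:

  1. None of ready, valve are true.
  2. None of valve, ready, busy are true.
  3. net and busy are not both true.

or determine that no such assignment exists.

ready = False; valve = False; busy = False; net = False

  (1) {ready, valve}: 0 true — none ✓
  (2) {valve, ready, busy}: 0 true — none ✓
  (3) net=F, busy=F — not both ✓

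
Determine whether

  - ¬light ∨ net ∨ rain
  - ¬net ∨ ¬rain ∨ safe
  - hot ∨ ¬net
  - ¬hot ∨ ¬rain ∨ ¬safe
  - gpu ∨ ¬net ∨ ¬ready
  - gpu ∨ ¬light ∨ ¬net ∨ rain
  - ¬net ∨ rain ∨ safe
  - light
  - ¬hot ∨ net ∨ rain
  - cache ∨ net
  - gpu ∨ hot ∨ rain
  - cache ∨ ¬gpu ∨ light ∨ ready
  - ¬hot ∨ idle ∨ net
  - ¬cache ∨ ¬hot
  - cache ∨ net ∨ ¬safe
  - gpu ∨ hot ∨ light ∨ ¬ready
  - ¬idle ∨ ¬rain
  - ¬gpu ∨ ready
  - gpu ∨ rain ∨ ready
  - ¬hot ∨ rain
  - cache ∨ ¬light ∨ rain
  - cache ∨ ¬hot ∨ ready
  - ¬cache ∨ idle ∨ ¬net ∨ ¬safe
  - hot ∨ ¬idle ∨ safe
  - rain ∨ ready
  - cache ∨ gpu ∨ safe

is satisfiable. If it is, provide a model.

safe = False; hot = False; light = True; cache = True; rain = True; gpu = False; idle = False; net = False; ready = True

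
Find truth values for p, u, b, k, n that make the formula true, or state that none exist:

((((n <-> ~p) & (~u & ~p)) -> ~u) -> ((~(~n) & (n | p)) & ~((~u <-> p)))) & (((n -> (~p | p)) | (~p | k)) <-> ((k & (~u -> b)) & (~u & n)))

p=F, u=F, b=T, k=T, n=T

  (((n <-> ~p) & (~u & ~p)) -> ~u) -> ((~(~n) & (n | p)) & ~((~u <-> p))) = True
    ((n <-> ~p) & (~u & ~p)) -> ~u = True
      (n <-> ~p) & (~u & ~p) = True
        n <-> ~p = True
          ~p = True
        ~u & ~p = True
          ~u = True
          ~p = True
      ~u = True
    (~(~n) & (n | p)) & ~((~u <-> p)) = True
      ~(~n) & (n | p) = True
        ~(~n) = True
          ~n = False
        n | p = True
      ~((~u <-> p)) = True
        ~u <-> p = False
          ~u = True
  ((n -> (~p | p)) | (~p | k)) <-> ((k & (~u -> b)) & (~u & n)) = True
    (n -> (~p | p)) | (~p | k) = True
      n -> (~p | p) = True
        ~p | p = True
          ~p = True
      ~p | k = True
        ~p = True
    (k & (~u -> b)) & (~u & n) = True
      k & (~u -> b) = True
        ~u -> b = True
          ~u = True
      ~u & n = True
        ~u = True
Both conjuncts True, so the formula holds.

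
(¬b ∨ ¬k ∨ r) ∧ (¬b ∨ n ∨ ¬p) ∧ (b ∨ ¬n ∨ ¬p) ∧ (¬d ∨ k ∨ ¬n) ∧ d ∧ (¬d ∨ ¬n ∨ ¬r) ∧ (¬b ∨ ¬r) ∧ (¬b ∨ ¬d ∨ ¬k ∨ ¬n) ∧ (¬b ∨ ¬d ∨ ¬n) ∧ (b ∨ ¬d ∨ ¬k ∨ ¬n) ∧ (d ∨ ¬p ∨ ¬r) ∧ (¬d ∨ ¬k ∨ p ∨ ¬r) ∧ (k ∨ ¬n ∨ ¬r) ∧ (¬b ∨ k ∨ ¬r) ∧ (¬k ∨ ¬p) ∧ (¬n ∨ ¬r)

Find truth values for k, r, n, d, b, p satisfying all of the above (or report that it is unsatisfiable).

k = True, r = False, n = False, d = True, b = False, p = False

Unit clause (d) forces d = True.
Set k = True.
  then (¬k ∨ ¬p) forces p = False.
  then (¬d ∨ ¬k ∨ p ∨ ¬r) forces r = False.
  then (¬b ∨ ¬k ∨ r) forces b = False.
  then (b ∨ ¬d ∨ ¬k ∨ ¬n) forces n = False.
All clauses satisfied.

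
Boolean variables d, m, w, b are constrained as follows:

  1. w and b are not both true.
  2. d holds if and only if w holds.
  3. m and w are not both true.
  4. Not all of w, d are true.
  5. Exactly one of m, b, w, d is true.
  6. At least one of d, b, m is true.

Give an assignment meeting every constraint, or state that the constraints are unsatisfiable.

d=F; m=F; w=F; b=T

  (1) w=F, b=T — not both ✓
  (2) d=F, w=F — same ✓
  (3) m=F, w=F — not both ✓
  (4) {w, d}: 0/2 true — not all ✓
  (5) {m, b, w, d}: 1 true — exactly one ✓
  (6) {d, b, m}: 1 true — at least one ✓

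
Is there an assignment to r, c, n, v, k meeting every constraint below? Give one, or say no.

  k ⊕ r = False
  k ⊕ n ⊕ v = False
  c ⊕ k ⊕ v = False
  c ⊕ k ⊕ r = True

r = False, c = True, n = True, v = True, k = False

k ⊕ r = F ⊕ F = False ✓
k ⊕ n ⊕ v = F ⊕ T ⊕ T = False ✓
c ⊕ k ⊕ v = T ⊕ F ⊕ T = False ✓
c ⊕ k ⊕ r = T ⊕ F ⊕ F = True ✓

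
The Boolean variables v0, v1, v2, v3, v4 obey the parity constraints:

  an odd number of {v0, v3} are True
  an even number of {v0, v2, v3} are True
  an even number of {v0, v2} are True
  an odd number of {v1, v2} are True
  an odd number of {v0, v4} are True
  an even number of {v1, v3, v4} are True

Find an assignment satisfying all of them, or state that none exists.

v0 = True; v1 = False; v2 = True; v3 = False; v4 = False

{v0, v3}: 1 true → odd ✓
{v0, v2, v3}: 2 true → even ✓
{v0, v2}: 2 true → even ✓
{v1, v2}: 1 true → odd ✓
{v0, v4}: 1 true → odd ✓
{v1, v3, v4}: 0 true → even ✓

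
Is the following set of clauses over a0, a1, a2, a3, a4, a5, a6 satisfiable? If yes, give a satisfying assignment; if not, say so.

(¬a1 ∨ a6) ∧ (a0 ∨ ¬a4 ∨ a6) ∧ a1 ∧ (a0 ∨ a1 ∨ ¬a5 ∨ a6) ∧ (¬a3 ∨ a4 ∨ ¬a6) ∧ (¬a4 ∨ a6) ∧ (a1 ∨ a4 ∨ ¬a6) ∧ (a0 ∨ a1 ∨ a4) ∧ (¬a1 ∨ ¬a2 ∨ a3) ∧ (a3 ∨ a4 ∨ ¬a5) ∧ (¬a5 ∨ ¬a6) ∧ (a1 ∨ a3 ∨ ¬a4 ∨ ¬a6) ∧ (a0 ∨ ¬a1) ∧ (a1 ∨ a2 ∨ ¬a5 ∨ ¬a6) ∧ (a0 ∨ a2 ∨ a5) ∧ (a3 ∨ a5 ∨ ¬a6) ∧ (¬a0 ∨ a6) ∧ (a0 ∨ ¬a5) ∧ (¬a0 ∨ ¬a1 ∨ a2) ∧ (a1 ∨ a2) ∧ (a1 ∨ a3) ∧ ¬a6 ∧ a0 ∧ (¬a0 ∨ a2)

The formula is unsatisfiable.

Case a1 = True:
  (¬a1 ∨ a6) forces a6 = True.
  Clause (¬a6) is falsified — contradiction.
Case a1 = False:
  Clause (a1) is falsified — contradiction.
Both cases fail, so the formula is unsatisfiable.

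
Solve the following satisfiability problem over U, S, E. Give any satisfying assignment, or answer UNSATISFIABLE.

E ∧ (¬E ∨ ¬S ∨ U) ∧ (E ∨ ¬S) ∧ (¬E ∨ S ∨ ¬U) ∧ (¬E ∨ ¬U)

U: False, S: False, E: True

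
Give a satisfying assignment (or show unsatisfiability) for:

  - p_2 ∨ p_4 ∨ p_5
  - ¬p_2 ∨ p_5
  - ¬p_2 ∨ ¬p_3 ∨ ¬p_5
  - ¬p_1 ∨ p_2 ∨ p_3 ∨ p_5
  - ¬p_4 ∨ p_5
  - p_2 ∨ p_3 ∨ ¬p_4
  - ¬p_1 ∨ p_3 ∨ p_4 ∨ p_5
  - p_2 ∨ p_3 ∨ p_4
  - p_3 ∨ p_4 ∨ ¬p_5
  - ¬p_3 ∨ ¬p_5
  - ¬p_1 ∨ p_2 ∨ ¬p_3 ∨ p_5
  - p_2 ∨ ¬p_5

Set p_1 = True.
Set p_2 = True.
  then (¬p_2 ∨ p_5) forces p_5 = True.
  then (¬p_2 ∨ ¬p_3 ∨ ¬p_5) forces p_3 = False.
  then (p_3 ∨ p_4 ∨ ¬p_5) forces p_4 = True.
All clauses satisfied.

p_1 = True, p_2 = True, p_3 = False, p_4 = True, p_5 = True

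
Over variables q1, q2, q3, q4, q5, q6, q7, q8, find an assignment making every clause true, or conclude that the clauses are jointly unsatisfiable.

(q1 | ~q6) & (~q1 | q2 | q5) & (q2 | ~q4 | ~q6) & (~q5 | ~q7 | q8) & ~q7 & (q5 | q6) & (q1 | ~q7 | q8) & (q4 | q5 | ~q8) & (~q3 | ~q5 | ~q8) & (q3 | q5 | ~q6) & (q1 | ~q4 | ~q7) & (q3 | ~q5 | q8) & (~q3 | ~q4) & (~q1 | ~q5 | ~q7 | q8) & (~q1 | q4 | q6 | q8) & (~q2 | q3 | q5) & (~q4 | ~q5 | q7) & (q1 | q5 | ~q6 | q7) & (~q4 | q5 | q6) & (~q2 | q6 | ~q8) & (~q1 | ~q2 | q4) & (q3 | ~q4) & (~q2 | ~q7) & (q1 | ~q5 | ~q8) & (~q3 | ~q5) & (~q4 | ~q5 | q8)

q1 = True; q2 = False; q3 = False; q4 = False; q5 = True; q6 = False; q7 = False; q8 = True

Unit clause (~q7) forces q7 = False.
Set q1 = True.
Try q2 = True:
  (~q1 | ~q2 | q4) forces q4 = True.
  (~q3 | ~q4) forces q3 = False.
  clause (q3 | ~q4) is falsified — backtrack.
So q2 = False.
  then (~q1 | q2 | q5) forces q5 = True.
  then (~q4 | ~q5 | q7) forces q4 = False.
  then (~q3 | ~q5) forces q3 = False.
  then (q3 | ~q5 | q8) forces q8 = True.
Set q6 = False.
All clauses satisfied.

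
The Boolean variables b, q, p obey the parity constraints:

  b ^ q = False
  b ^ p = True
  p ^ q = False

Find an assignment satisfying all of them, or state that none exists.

Unsatisfiable — no assignment works.

Adding constraints 1, 2, 3 mod 2: every variable appears an even number of times on the left, so the left side is 0.
But the right sides sum to 1 (mod 2). 0 ≠ 1 — the system is inconsistent.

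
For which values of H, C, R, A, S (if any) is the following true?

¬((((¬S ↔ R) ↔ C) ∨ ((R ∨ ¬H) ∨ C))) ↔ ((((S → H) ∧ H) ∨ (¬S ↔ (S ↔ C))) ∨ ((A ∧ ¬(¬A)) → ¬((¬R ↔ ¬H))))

H = False; C = True; R = False; A = True; S = False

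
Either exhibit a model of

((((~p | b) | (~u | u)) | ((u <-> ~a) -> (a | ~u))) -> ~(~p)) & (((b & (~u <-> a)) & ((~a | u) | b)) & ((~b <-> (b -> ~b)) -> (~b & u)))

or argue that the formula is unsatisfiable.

UNSATISFIABLE

Case b = True: the conjunct (~b <-> (b -> ~b)) -> (~b & u) becomes (False <-> False) -> (False & u) = False.
Case b = False: the conjunct b is False.
Both cases fail — unsatisfiable.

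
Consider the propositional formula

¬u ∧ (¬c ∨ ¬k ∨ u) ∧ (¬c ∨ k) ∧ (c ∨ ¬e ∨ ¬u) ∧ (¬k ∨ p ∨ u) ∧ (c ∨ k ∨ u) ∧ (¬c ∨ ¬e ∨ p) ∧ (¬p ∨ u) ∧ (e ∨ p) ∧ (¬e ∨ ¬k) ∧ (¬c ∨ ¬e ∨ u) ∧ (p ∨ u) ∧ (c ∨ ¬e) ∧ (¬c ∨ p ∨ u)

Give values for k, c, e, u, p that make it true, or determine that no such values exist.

Case u = True:
  Clause (¬u) is falsified — contradiction.
Case u = False:
  (¬p ∨ u) forces p = False.
  Clause (p ∨ u) is falsified — contradiction.
Both cases fail, so the formula is unsatisfiable.

No satisfying assignment exists.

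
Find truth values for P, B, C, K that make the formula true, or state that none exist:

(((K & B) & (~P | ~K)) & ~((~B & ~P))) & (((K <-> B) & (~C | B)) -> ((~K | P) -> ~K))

P=F, B=T, C=T, K=T

  ((K & B) & (~P | ~K)) & ~((~B & ~P)) = True
    (K & B) & (~P | ~K) = True
      K & B = True
      ~P | ~K = True
        ~P = True
        ~K = False
    ~((~B & ~P)) = True
      ~B & ~P = False
        ~B = False
        ~P = True
  ((K <-> B) & (~C | B)) -> ((~K | P) -> ~K) = True
    (K <-> B) & (~C | B) = True
      K <-> B = True
      ~C | B = True
        ~C = False
    (~K | P) -> ~K = True
      ~K | P = False
        ~K = False
      ~K = False
Both conjuncts True, so the formula holds.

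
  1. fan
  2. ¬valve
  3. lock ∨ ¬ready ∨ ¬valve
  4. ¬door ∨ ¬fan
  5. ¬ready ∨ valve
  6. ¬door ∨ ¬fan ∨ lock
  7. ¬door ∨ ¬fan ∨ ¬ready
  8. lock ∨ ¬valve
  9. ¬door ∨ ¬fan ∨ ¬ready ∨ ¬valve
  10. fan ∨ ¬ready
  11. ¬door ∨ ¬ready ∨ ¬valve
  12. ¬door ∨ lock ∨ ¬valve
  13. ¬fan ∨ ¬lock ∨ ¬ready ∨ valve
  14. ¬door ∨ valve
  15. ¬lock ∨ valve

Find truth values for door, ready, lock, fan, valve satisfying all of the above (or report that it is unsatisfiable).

door=F, ready=F, lock=F, fan=T, valve=F

Unit clause (fan) forces fan = True.
Unit clause (¬valve) forces valve = False.
In (¬door ∨ ¬fan) only ¬door is left, so door = False.
In (¬ready ∨ valve) only ¬ready is left, so ready = False.
In (¬lock ∨ valve) only ¬lock is left, so lock = False.
All clauses satisfied.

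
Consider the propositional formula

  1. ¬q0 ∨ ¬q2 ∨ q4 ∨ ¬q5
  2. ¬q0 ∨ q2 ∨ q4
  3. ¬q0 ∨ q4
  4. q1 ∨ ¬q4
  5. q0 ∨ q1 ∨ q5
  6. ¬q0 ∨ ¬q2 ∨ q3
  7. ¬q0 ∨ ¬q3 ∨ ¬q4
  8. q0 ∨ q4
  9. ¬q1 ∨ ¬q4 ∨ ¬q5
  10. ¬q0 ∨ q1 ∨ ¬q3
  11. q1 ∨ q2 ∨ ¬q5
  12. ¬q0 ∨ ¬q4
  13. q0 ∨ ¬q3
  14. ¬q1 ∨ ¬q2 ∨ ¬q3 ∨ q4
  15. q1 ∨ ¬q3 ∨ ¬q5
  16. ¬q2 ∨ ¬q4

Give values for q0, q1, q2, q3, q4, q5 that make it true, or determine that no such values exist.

Try q0 = True:
  (¬q0 ∨ q4) forces q4 = True.
  clause (¬q0 ∨ ¬q4) is falsified — backtrack.
So q0 = False.
  then (q0 ∨ q4) forces q4 = True.
  then (q0 ∨ ¬q3) forces q3 = False.
  then (¬q2 ∨ ¬q4) forces q2 = False.
  then (q1 ∨ ¬q4) forces q1 = True.
  then (¬q1 ∨ ¬q4 ∨ ¬q5) forces q5 = False.
All clauses satisfied.

q0 = False; q1 = True; q2 = False; q3 = False; q4 = True; q5 = False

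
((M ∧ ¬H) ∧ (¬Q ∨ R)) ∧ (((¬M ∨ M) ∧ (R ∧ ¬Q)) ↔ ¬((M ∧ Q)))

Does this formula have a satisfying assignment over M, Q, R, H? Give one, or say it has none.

M=T, Q=T, R=T, H=F

  (M ∧ ¬H) ∧ (¬Q ∨ R) = True
    M ∧ ¬H = True
      ¬H = True
    ¬Q ∨ R = True
      ¬Q = False
  ((¬M ∨ M) ∧ (R ∧ ¬Q)) ↔ ¬((M ∧ Q)) = True
    (¬M ∨ M) ∧ (R ∧ ¬Q) = False
      ¬M ∨ M = True
        ¬M = False
      R ∧ ¬Q = False
        ¬Q = False
    ¬((M ∧ Q)) = False
      M ∧ Q = True
Both conjuncts True, so the formula holds.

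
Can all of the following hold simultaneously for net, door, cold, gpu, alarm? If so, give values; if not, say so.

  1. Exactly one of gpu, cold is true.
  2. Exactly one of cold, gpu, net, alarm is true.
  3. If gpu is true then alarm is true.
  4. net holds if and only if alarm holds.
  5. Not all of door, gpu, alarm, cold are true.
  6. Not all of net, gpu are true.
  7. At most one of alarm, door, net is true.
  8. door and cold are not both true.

net=F, door=F, cold=T, gpu=F, alarm=F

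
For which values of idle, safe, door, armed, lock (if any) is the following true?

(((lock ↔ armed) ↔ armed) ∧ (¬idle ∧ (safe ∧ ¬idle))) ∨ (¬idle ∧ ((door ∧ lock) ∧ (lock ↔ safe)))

idle=F; safe=T; door=F; armed=F; lock=T

  (((lock ↔ armed) ↔ armed) ∧ (¬idle ∧ (safe ∧ ¬idle))) ∨ (¬idle ∧ ((door ∧ lock) ∧ (lock ↔ safe))) = True
    ((lock ↔ armed) ↔ armed) ∧ (¬idle ∧ (safe ∧ ¬idle)) = True
      (lock ↔ armed) ↔ armed = True
        lock ↔ armed = False
      ¬idle ∧ (safe ∧ ¬idle) = True
        ¬idle = True
        safe ∧ ¬idle = True
          ¬idle = True
    ¬idle ∧ ((door ∧ lock) ∧ (lock ↔ safe)) = False
      ¬idle = True
      (door ∧ lock) ∧ (lock ↔ safe) = False
        door ∧ lock = False
        lock ↔ safe = True
The formula evaluates to True.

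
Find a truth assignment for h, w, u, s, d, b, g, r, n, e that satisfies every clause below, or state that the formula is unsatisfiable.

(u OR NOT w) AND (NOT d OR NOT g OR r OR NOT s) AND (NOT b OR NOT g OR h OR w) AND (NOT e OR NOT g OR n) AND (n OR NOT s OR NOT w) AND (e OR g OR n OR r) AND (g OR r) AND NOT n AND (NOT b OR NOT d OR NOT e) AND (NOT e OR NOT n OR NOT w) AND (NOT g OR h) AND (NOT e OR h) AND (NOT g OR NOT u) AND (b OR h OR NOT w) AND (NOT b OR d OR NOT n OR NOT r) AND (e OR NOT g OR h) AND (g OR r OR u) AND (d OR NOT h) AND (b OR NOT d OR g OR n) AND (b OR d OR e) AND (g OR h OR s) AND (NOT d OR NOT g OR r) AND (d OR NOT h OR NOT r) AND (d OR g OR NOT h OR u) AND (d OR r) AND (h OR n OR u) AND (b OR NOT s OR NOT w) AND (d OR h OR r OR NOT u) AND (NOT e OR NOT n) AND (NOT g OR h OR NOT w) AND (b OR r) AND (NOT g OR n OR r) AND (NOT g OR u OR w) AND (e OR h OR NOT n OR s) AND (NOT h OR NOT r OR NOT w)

h = True, w = False, u = False, s = False, d = True, b = True, g = False, r = True, n = False, e = False

Unit clause (NOT n) forces n = False.
Set h = True.
  then (d OR NOT h) forces d = True.
Try w = True:
  (u OR NOT w) forces u = True.
  (n OR NOT s OR NOT w) forces s = False.
  (NOT g OR NOT u) forces g = False.
  (g OR r) forces r = True.
  clause (NOT h OR NOT r OR NOT w) is falsified — backtrack.
So w = False.
Set u = False.
  then (NOT g OR u OR w) forces g = False.
  then (g OR r) forces r = True.
  then (b OR NOT d OR g OR n) forces b = True.
  then (NOT b OR NOT d OR NOT e) forces e = False.
Set s = False.
All clauses satisfied.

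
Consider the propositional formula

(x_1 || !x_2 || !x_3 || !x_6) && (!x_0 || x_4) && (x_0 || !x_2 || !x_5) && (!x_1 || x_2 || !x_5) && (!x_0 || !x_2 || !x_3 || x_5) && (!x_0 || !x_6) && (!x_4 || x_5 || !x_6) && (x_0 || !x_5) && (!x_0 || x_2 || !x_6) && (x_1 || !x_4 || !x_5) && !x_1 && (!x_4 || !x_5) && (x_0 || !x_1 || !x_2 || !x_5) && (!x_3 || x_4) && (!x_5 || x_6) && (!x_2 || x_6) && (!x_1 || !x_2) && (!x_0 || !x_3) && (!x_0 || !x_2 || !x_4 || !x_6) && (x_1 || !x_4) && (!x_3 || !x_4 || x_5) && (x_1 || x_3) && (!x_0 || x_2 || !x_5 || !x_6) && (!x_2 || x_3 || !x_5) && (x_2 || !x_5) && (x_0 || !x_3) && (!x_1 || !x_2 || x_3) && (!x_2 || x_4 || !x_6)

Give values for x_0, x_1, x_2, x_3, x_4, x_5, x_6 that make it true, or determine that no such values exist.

Case x_3 = True:
  (!x_1) forces x_1 = False.
  (!x_3 || x_4) forces x_4 = True.
  Clause (x_1 || !x_4) is falsified — contradiction.
Case x_3 = False:
  (!x_1) forces x_1 = False.
  Clause (x_1 || x_3) is falsified — contradiction.
Both cases fail, so the formula is unsatisfiable.

The formula is unsatisfiable.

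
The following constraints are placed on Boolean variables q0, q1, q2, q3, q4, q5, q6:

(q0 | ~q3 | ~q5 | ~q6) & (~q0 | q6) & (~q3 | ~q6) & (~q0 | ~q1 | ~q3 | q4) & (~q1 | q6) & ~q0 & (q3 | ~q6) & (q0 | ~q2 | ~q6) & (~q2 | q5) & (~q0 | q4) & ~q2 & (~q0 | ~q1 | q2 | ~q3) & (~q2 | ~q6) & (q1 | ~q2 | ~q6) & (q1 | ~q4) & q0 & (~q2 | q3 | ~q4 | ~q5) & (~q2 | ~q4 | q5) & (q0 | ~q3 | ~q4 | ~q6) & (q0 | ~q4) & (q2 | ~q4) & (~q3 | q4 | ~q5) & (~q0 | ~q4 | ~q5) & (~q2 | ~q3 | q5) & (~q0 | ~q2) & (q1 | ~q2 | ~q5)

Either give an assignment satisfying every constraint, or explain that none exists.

Case q0 = True:
  Clause (~q0) is falsified — contradiction.
Case q0 = False:
  Clause (q0) is falsified — contradiction.
Both cases fail, so the formula is unsatisfiable.

The formula is unsatisfiable.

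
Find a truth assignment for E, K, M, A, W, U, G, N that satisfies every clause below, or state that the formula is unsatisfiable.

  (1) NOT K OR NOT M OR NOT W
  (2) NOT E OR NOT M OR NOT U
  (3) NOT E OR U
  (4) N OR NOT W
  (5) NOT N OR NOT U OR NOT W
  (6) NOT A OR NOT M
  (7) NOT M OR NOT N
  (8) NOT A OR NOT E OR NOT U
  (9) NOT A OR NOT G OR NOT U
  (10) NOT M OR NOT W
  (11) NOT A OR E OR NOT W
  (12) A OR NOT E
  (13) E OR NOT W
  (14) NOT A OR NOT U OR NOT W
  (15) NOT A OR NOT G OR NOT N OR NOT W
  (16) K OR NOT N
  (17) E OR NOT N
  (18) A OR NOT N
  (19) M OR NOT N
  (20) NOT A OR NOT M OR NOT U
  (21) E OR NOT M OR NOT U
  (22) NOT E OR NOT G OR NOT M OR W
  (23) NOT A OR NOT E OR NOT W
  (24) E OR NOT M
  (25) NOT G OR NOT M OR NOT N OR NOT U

Try E = True:
  (NOT E OR U) forces U = True.
  (NOT E OR NOT M OR NOT U) forces M = False.
  (NOT A OR NOT E OR NOT U) forces A = False.
  clause (A OR NOT E) is falsified — backtrack.
So E = False.
  then (E OR NOT W) forces W = False.
  then (E OR NOT N) forces N = False.
  then (E OR NOT M) forces M = False.
Set K = True.
Set A = False.
Set U = False.
Set G = True.
All clauses satisfied.

E = False, K = True, M = False, A = False, W = False, U = False, G = True, N = False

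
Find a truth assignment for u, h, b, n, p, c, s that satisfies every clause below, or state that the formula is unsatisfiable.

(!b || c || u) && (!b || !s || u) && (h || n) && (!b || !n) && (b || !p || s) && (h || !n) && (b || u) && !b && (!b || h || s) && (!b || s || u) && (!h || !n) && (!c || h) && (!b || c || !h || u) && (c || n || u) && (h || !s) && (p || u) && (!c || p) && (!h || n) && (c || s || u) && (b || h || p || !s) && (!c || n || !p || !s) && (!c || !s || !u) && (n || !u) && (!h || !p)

Case b = True:
  Clause (!b) is falsified — contradiction.
Case b = False:
  (b || u) forces u = True.
  (n || !u) forces n = True.
  (h || !n) forces h = True.
  Clause (!h || !n) is falsified — contradiction.
Both cases fail, so the formula is unsatisfiable.

Unsatisfiable — no assignment works.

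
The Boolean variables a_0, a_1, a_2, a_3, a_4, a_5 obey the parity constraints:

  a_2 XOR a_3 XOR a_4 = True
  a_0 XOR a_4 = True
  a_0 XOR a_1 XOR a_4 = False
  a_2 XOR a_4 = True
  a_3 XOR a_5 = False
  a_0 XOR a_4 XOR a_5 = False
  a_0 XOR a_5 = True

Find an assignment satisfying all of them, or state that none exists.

Unsatisfiable

Adding constraints 1, 2, 4, 5, 6 mod 2: every variable appears an even number of times on the left, so the left side is 0.
But the right sides sum to 1 (mod 2). 0 ≠ 1 — the system is inconsistent.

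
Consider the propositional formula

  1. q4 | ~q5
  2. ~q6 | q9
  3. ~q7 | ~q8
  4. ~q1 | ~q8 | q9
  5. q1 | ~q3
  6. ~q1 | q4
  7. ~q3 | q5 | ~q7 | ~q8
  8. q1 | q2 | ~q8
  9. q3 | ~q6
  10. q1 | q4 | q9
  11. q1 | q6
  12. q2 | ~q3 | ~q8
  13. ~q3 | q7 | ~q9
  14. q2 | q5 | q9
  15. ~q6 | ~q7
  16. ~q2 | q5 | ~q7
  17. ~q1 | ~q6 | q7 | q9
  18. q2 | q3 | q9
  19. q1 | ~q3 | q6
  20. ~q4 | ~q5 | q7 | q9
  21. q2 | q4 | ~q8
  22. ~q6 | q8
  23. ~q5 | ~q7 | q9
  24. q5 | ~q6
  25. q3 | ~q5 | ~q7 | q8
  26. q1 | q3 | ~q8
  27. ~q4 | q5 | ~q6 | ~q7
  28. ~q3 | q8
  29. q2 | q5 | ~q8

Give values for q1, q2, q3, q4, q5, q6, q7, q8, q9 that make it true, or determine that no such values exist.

Try q1 = False:
  (q1 | ~q3) forces q3 = False.
  (q3 | ~q6) forces q6 = False.
  clause (q1 | q6) is falsified — backtrack.
So q1 = True.
  then (~q1 | q4) forces q4 = True.
Set q2 = True.
Try q3 = True:
  (~q3 | q8) forces q8 = True.
  (~q7 | ~q8) forces q7 = False.
  (~q1 | ~q8 | q9) forces q9 = True.
  clause (~q3 | q7 | ~q9) is falsified — backtrack.
So q3 = False.
  then (q3 | ~q6) forces q6 = False.
Set q5 = False.
  then (~q2 | q5 | ~q7) forces q7 = False.
Set q8 = True.
  then (~q1 | ~q8 | q9) forces q9 = True.
All clauses satisfied.

q1 = True; q2 = True; q3 = False; q4 = True; q5 = False; q6 = False; q7 = False; q8 = True; q9 = True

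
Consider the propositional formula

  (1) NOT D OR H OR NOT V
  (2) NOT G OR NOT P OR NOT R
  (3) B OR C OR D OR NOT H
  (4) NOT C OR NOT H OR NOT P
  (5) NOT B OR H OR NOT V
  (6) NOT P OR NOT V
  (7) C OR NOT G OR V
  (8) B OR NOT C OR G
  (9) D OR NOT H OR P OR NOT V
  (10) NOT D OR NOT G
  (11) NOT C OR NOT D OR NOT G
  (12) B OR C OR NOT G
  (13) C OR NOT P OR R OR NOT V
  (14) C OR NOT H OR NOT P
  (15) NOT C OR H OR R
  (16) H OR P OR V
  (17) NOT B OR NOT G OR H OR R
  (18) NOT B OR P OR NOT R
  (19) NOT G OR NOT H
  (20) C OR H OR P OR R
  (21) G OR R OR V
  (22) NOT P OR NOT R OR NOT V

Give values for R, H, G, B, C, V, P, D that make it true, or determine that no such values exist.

Set R = True.
Set H = False.
Set G = False.
Set B = False.
  then (B OR NOT C OR G) forces C = False.
Set V = True.
  then (NOT D OR H OR NOT V) forces D = False.
  then (NOT P OR NOT V) forces P = False.
All clauses satisfied.

R = True, H = False, G = False, B = False, C = False, V = True, P = False, D = False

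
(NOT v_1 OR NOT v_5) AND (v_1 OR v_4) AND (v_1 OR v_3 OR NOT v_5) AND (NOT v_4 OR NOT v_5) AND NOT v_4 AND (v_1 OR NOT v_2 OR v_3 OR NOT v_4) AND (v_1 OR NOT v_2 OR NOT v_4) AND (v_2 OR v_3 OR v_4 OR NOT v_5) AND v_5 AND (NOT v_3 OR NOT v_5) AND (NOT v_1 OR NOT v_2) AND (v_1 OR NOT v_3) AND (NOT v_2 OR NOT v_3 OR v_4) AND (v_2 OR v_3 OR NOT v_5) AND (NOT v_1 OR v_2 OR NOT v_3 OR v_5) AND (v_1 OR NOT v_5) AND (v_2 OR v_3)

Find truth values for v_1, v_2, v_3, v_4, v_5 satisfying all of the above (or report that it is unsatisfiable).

No satisfying assignment exists.

Case v_5 = True:
  (NOT v_1 OR NOT v_5) forces v_1 = False.
  Clause (v_1 OR NOT v_5) is falsified — contradiction.
Case v_5 = False:
  Clause (v_5) is falsified — contradiction.
Both cases fail, so the formula is unsatisfiable.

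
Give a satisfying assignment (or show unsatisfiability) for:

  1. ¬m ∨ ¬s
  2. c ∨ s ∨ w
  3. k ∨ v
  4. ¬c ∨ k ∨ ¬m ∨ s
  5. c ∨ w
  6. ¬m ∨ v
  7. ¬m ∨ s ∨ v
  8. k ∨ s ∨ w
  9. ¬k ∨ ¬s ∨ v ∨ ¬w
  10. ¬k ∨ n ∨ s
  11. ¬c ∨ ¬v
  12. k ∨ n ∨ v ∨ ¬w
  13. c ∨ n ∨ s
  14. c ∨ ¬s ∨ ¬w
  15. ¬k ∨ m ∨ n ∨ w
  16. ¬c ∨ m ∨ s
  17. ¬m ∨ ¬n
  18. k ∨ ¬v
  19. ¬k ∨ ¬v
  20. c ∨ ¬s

s: False, v: False, c: False, n: True, w: True, k: True, m: False

Set s = False.
Set v = False.
  then (k ∨ v) forces k = True.
  then (¬m ∨ v) forces m = False.
  then (¬k ∨ n ∨ s) forces n = True.
  then (¬c ∨ m ∨ s) forces c = False.
  then (c ∨ s ∨ w) forces w = True.
All clauses satisfied.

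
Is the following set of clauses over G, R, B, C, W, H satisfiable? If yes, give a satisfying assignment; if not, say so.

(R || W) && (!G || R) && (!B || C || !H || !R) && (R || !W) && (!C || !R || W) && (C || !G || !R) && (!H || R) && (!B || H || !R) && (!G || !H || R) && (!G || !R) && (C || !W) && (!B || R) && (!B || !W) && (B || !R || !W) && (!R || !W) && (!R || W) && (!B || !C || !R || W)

Case W = True:
  (R || !W) forces R = True.
  Clause (!R || !W) is falsified — contradiction.
Case W = False:
  (R || W) forces R = True.
  Clause (!R || W) is falsified — contradiction.
Both cases fail, so the formula is unsatisfiable.

The formula is unsatisfiable.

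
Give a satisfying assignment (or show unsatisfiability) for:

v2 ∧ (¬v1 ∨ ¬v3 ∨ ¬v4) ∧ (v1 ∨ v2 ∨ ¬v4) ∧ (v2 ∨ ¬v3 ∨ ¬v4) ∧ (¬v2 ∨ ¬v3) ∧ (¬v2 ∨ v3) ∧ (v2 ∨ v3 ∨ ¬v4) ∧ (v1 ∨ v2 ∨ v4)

Case v2 = True:
  (¬v2 ∨ ¬v3) forces v3 = False.
  Clause (¬v2 ∨ v3) is falsified — contradiction.
Case v2 = False:
  Clause (v2) is falsified — contradiction.
Both cases fail, so the formula is unsatisfiable.

Unsatisfiable — no assignment works.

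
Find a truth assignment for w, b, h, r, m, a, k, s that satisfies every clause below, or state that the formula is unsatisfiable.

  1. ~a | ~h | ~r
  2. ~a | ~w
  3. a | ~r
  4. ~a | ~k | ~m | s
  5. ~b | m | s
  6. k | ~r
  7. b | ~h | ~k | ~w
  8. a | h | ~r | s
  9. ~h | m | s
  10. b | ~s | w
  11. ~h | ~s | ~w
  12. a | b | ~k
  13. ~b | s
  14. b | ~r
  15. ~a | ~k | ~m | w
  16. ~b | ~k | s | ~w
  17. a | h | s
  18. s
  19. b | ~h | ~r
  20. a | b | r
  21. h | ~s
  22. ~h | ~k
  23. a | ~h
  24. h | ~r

w = False, b = True, h = True, r = False, m = True, a = True, k = False, s = True

Unit clause (s) forces s = True.
In (h | ~s) only h is left, so h = True.
In (~h | ~k) only ~k is left, so k = False.
In (a | ~h) only a is left, so a = True.
In (~a | ~h | ~r) only ~r is left, so r = False.
In (~a | ~w) only ~w is left, so w = False.
In (b | ~s | w) only b is left, so b = True.
Set m = True.
All clauses satisfied.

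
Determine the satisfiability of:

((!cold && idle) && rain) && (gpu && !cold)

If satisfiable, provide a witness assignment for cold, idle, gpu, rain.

cold = False; idle = True; gpu = True; rain = True

  (!cold && idle) && rain = True
    !cold && idle = True
      !cold = True
  gpu && !cold = True
    !cold = True
Both conjuncts True, so the formula holds.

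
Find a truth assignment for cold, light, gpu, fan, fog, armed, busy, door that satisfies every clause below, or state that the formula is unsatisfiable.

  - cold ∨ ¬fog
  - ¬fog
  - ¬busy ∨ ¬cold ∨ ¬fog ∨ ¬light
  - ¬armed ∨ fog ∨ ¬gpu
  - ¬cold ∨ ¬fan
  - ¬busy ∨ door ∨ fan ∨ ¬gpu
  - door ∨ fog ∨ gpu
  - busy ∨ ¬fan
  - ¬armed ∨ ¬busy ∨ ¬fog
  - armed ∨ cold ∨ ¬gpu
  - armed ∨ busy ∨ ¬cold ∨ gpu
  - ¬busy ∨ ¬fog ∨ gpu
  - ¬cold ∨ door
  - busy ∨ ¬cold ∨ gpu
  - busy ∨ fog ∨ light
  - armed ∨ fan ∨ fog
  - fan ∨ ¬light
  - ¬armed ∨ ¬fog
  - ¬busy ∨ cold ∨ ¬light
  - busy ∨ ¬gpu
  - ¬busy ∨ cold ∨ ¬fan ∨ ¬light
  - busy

cold=F, light=F, gpu=F, fan=F, fog=F, armed=T, busy=T, door=T

Unit clause (¬fog) forces fog = False.
Unit clause (busy) forces busy = True.
Set cold = False.
  then (¬busy ∨ cold ∨ ¬light) forces light = False.
Try gpu = True:
  (¬armed ∨ fog ∨ ¬gpu) forces armed = False.
  clause (armed ∨ cold ∨ ¬gpu) is falsified — backtrack.
So gpu = False.
  then (door ∨ fog ∨ gpu) forces door = True.
Set fan = False.
  then (armed ∨ fan ∨ fog) forces armed = True.
All clauses satisfied.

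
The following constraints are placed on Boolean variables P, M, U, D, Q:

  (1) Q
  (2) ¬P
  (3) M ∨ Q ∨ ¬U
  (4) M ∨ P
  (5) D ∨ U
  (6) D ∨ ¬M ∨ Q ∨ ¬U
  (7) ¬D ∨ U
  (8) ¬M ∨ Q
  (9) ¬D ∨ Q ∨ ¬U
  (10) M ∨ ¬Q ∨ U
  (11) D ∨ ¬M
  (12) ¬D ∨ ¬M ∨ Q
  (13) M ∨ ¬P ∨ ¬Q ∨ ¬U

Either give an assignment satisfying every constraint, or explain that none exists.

Unit clause (Q) forces Q = True.
Unit clause (¬P) forces P = False.
In (M ∨ P) only M is left, so M = True.
In (D ∨ ¬M) only D is left, so D = True.
In (¬D ∨ U) only U is left, so U = True.
All clauses satisfied.

P = False; M = True; U = True; D = True; Q = True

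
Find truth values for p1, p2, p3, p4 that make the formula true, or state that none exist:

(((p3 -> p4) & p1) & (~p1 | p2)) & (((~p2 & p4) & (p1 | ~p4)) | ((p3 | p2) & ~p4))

p1 = True, p2 = True, p3 = False, p4 = False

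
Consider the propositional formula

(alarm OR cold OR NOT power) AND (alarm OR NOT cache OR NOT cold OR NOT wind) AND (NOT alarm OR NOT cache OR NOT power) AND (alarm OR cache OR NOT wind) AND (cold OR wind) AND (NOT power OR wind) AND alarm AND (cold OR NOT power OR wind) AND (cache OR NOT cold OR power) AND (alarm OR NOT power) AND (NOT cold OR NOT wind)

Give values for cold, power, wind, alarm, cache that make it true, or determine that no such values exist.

cold = False, power = False, wind = True, alarm = True, cache = False

Unit clause (alarm) forces alarm = True.
Set cold = False.
  then (cold OR wind) forces wind = True.
Set power = False.
Set cache = False.
All clauses satisfied.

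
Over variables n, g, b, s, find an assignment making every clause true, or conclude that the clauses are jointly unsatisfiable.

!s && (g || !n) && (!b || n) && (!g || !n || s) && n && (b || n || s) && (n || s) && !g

UNSATISFIABLE

Case n = True:
  (!s) forces s = False.
  (g || !n) forces g = True.
  Clause (!g || !n || s) is falsified — contradiction.
Case n = False:
  Clause (n) is falsified — contradiction.
Both cases fail, so the formula is unsatisfiable.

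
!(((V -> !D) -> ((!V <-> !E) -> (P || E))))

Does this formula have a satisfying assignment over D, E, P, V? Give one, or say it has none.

D = True; E = False; P = False; V = False

  !(((V -> !D) -> ((!V <-> !E) -> (P || E)))) = True
    (V -> !D) -> ((!V <-> !E) -> (P || E)) = False
      V -> !D = True
        !D = False
      (!V <-> !E) -> (P || E) = False
        !V <-> !E = True
          !V = True
          !E = True
        P || E = False
The formula evaluates to True.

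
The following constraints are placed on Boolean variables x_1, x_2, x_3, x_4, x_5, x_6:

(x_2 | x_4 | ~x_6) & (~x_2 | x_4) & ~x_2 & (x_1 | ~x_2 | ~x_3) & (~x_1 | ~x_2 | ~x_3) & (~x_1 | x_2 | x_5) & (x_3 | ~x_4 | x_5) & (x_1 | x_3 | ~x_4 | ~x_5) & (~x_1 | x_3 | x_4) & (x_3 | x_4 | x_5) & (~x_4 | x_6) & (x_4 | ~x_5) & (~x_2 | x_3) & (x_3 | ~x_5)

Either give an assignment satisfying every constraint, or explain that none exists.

x_1 = False, x_2 = False, x_3 = True, x_4 = True, x_5 = True, x_6 = True

Unit clause (~x_2) forces x_2 = False.
Set x_1 = False.
Try x_3 = False:
  (x_3 | ~x_5) forces x_5 = False.
  (x_3 | ~x_4 | x_5) forces x_4 = False.
  clause (x_3 | x_4 | x_5) is falsified — backtrack.
So x_3 = True.
Set x_4 = True.
  then (~x_4 | x_6) forces x_6 = True.
Set x_5 = True.
All clauses satisfied.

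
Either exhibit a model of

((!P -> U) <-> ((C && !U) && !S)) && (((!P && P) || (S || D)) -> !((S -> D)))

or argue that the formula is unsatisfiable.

P = False; C = False; U = False; S = False; D = False

  (!P -> U) <-> ((C && !U) && !S) = True
    !P -> U = False
      !P = True
    (C && !U) && !S = False
      C && !U = False
        !U = True
      !S = True
  ((!P && P) || (S || D)) -> !((S -> D)) = True
    (!P && P) || (S || D) = False
      !P && P = False
        !P = True
      S || D = False
    !((S -> D)) = False
      S -> D = True
Both conjuncts True, so the formula holds.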